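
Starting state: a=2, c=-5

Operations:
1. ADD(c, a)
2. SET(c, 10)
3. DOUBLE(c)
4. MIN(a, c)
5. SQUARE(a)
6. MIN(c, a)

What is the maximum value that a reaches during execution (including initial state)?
4

Values of a at each step:
Initial: a = 2
After step 1: a = 2
After step 2: a = 2
After step 3: a = 2
After step 4: a = 2
After step 5: a = 4 ← maximum
After step 6: a = 4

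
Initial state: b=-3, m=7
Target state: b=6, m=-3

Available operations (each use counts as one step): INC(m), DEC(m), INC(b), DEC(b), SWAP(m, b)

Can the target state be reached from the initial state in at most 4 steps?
Yes

Path (2 steps): DEC(m) → SWAP(m, b)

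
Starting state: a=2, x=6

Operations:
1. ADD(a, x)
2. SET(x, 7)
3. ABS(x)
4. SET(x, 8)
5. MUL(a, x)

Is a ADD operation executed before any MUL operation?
Yes

First ADD: step 1
First MUL: step 5
Since 1 < 5, ADD comes first.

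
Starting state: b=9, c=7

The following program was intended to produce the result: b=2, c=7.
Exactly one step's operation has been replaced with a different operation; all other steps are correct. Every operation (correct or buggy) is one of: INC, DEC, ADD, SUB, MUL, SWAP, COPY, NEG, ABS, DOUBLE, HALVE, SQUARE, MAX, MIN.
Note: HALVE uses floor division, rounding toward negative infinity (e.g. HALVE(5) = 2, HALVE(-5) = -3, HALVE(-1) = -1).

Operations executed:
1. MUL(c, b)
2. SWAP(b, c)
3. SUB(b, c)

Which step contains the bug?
Step 1

Trace with buggy code:
Initial: b=9, c=7
After step 1: b=9, c=63
After step 2: b=63, c=9
After step 3: b=54, c=9
Actual final b=54, c=9 ≠ expected b=2, c=7.
Step 1 is the only position where a single-operation replacement can produce the expected result.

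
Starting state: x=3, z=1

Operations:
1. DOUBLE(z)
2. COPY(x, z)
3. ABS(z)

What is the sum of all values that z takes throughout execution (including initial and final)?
7

Values of z at each step:
Initial: z = 1
After step 1: z = 2
After step 2: z = 2
After step 3: z = 2
Sum = 1 + 2 + 2 + 2 = 7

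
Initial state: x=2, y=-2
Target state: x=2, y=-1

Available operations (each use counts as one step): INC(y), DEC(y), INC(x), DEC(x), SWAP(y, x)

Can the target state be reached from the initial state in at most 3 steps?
Yes

Path (1 step): INC(y)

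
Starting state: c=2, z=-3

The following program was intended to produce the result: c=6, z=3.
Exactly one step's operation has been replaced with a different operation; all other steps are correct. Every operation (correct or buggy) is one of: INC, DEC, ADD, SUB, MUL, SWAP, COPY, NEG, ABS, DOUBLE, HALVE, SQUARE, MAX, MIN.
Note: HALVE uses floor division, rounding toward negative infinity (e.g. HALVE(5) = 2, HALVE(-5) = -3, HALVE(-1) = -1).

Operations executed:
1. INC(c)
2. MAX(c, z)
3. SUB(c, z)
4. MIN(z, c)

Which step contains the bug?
Step 4

Trace with buggy code:
Initial: c=2, z=-3
After step 1: c=3, z=-3
After step 2: c=3, z=-3
After step 3: c=6, z=-3
After step 4: c=6, z=-3
Actual final c=6, z=-3 ≠ expected c=6, z=3.
Step 4 is the only position where a single-operation replacement can produce the expected result.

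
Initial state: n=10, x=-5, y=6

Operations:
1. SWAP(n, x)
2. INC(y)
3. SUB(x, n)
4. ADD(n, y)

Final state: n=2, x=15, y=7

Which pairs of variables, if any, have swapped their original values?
None

Comparing initial and final values:
n: 10 → 2
y: 6 → 7
x: -5 → 15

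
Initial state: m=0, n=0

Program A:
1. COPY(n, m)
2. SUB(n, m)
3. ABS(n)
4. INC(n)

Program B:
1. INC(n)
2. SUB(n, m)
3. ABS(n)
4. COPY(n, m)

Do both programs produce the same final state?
No

Program A final state: m=0, n=1
Program B final state: m=0, n=0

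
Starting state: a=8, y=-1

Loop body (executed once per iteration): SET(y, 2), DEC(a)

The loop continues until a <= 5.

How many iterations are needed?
3

Tracing iterations:
Initial: a=8, y=-1
After iteration 1: a=7, y=2
After iteration 2: a=6, y=2
After iteration 3: a=5, y=2
a <= 5 now holds, so the loop exits after 3 iterations.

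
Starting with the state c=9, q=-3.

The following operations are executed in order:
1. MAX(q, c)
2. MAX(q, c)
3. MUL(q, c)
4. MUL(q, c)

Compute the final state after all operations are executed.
{c: 9, q: 729}

Step-by-step execution:
Initial: c=9, q=-3
After step 1 (MAX(q, c)): c=9, q=9
After step 2 (MAX(q, c)): c=9, q=9
After step 3 (MUL(q, c)): c=9, q=81
After step 4 (MUL(q, c)): c=9, q=729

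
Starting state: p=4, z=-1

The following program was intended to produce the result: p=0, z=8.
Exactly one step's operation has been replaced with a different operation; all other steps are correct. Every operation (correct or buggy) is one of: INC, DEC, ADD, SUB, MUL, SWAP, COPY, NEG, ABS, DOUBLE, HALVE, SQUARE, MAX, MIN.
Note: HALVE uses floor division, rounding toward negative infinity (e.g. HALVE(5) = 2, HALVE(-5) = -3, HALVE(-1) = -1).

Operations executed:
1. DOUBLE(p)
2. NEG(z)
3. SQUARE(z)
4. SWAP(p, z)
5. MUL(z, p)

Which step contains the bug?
Step 5

Trace with buggy code:
Initial: p=4, z=-1
After step 1: p=8, z=-1
After step 2: p=8, z=1
After step 3: p=8, z=1
After step 4: p=1, z=8
After step 5: p=1, z=8
Actual final p=1, z=8 ≠ expected p=0, z=8.
Step 5 is the only position where a single-operation replacement can produce the expected result.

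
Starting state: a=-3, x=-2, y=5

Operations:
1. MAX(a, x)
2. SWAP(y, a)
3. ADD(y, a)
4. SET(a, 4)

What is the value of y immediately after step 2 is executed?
y = -2

Tracing y through execution:
Initial: y = 5
After step 1 (MAX(a, x)): y = 5
After step 2 (SWAP(y, a)): y = -2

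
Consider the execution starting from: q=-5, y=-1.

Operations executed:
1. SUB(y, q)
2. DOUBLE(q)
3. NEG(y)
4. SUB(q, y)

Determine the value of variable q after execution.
q = -6

Tracing execution:
Step 1: SUB(y, q) → q = -5
Step 2: DOUBLE(q) → q = -10
Step 3: NEG(y) → q = -10
Step 4: SUB(q, y) → q = -6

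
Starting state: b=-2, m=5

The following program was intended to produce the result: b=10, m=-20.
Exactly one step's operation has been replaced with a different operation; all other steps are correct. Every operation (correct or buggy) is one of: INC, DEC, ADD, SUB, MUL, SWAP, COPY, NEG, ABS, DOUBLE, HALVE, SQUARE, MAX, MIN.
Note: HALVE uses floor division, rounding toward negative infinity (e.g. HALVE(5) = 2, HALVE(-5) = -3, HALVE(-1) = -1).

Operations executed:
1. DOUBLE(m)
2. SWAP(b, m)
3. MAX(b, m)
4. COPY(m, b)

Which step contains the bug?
Step 4

Trace with buggy code:
Initial: b=-2, m=5
After step 1: b=-2, m=10
After step 2: b=10, m=-2
After step 3: b=10, m=-2
After step 4: b=10, m=10
Actual final b=10, m=10 ≠ expected b=10, m=-20.
Step 4 is the only position where a single-operation replacement can produce the expected result.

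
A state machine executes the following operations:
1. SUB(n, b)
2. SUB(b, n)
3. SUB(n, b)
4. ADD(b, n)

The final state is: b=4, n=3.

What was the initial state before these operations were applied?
b=5, n=9

Working backwards:
Final state: b=4, n=3
Before step 4 (ADD(b, n)): b=1, n=3
Before step 3 (SUB(n, b)): b=1, n=4
Before step 2 (SUB(b, n)): b=5, n=4
Before step 1 (SUB(n, b)): b=5, n=9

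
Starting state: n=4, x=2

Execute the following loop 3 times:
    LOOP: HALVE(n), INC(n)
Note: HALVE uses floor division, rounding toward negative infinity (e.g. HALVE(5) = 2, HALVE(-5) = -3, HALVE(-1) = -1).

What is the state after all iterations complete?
n=2, x=2

Iteration trace:
Start: n=4, x=2
After iteration 1: n=3, x=2
After iteration 2: n=2, x=2
After iteration 3: n=2, x=2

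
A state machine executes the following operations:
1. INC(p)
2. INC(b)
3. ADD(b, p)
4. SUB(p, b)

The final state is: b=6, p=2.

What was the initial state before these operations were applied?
b=-3, p=7

Working backwards:
Final state: b=6, p=2
Before step 4 (SUB(p, b)): b=6, p=8
Before step 3 (ADD(b, p)): b=-2, p=8
Before step 2 (INC(b)): b=-3, p=8
Before step 1 (INC(p)): b=-3, p=7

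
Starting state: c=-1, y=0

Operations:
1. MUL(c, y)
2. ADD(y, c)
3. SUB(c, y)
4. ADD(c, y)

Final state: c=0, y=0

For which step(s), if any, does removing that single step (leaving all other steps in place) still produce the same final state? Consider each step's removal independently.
Step(s) 2, 3, 4

Testing removal of each single step:
Without step 1: final = c=-1, y=-1 (different)
Without step 2: final = c=0, y=0 (same)
Without step 3: final = c=0, y=0 (same)
Without step 4: final = c=0, y=0 (same)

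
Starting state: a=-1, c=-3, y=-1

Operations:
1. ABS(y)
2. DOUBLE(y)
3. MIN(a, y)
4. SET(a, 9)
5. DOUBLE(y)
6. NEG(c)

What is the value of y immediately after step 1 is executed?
y = 1

Tracing y through execution:
Initial: y = -1
After step 1 (ABS(y)): y = 1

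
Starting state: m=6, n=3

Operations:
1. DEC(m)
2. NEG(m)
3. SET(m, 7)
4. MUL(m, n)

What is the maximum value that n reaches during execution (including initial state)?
3

Values of n at each step:
Initial: n = 3 ← maximum
After step 1: n = 3
After step 2: n = 3
After step 3: n = 3
After step 4: n = 3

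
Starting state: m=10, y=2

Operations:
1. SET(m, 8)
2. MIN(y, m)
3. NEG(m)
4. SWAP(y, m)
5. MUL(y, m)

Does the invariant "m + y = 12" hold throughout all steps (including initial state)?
No, violated after step 1

The invariant is violated after step 1.

State at each step:
Initial: m=10, y=2
After step 1: m=8, y=2
After step 2: m=8, y=2
After step 3: m=-8, y=2
After step 4: m=2, y=-8
After step 5: m=2, y=-16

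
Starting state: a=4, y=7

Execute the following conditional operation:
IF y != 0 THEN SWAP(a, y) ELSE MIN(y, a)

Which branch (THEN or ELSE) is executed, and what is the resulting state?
Branch: THEN, Final state: a=7, y=4

Evaluating condition: y != 0
y = 7
Condition is True, so THEN branch executes
After SWAP(a, y): a=7, y=4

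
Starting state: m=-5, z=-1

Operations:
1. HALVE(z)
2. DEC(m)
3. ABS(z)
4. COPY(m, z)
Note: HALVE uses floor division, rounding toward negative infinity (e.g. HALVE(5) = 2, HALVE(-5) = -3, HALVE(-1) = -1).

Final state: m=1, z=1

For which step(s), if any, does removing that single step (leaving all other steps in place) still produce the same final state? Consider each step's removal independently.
Step(s) 1, 2

Testing removal of each single step:
Without step 1: final = m=1, z=1 (same)
Without step 2: final = m=1, z=1 (same)
Without step 3: final = m=-1, z=-1 (different)
Without step 4: final = m=-6, z=1 (different)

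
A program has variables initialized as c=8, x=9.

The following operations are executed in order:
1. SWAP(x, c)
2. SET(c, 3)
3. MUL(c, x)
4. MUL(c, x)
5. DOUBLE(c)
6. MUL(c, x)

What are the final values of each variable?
{c: 3072, x: 8}

Step-by-step execution:
Initial: c=8, x=9
After step 1 (SWAP(x, c)): c=9, x=8
After step 2 (SET(c, 3)): c=3, x=8
After step 3 (MUL(c, x)): c=24, x=8
After step 4 (MUL(c, x)): c=192, x=8
After step 5 (DOUBLE(c)): c=384, x=8
After step 6 (MUL(c, x)): c=3072, x=8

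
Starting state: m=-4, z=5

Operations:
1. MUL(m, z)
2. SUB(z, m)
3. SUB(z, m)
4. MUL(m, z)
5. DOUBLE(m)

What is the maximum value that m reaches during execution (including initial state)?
-4

Values of m at each step:
Initial: m = -4 ← maximum
After step 1: m = -20
After step 2: m = -20
After step 3: m = -20
After step 4: m = -900
After step 5: m = -1800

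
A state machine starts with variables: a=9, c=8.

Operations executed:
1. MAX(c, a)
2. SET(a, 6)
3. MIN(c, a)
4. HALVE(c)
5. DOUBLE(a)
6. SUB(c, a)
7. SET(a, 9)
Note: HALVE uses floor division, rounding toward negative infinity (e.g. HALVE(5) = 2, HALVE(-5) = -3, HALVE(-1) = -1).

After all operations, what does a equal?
a = 9

Tracing execution:
Step 1: MAX(c, a) → a = 9
Step 2: SET(a, 6) → a = 6
Step 3: MIN(c, a) → a = 6
Step 4: HALVE(c) → a = 6
Step 5: DOUBLE(a) → a = 12
Step 6: SUB(c, a) → a = 12
Step 7: SET(a, 9) → a = 9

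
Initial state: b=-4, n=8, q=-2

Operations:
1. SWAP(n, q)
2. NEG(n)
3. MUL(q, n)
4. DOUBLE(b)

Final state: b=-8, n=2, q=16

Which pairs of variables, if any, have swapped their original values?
None

Comparing initial and final values:
n: 8 → 2
q: -2 → 16
b: -4 → -8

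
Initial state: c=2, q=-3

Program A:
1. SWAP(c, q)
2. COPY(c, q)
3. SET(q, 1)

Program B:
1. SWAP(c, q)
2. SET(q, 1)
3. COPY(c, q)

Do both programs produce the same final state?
No

Program A final state: c=2, q=1
Program B final state: c=1, q=1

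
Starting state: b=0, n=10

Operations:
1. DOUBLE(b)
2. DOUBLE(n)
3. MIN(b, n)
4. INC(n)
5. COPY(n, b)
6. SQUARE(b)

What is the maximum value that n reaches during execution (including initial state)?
21

Values of n at each step:
Initial: n = 10
After step 1: n = 10
After step 2: n = 20
After step 3: n = 20
After step 4: n = 21 ← maximum
After step 5: n = 0
After step 6: n = 0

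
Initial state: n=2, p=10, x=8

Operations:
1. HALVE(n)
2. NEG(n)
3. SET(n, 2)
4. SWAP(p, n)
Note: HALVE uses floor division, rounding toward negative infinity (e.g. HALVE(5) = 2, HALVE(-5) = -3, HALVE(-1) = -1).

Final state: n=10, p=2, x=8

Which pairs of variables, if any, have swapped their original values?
(p, n)

Comparing initial and final values:
p: 10 → 2
n: 2 → 10
x: 8 → 8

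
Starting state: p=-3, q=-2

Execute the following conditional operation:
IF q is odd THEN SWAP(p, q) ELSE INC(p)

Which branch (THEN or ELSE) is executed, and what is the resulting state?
Branch: ELSE, Final state: p=-2, q=-2

Evaluating condition: q is odd
Condition is False, so ELSE branch executes
After INC(p): p=-2, q=-2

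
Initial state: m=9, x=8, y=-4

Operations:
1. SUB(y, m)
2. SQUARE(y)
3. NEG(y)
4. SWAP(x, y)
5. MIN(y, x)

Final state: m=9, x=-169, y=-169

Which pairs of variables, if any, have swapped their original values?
None

Comparing initial and final values:
x: 8 → -169
m: 9 → 9
y: -4 → -169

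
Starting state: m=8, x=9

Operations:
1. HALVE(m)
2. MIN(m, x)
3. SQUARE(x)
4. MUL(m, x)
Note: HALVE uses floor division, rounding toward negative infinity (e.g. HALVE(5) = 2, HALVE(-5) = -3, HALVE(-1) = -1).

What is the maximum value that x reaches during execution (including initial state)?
81

Values of x at each step:
Initial: x = 9
After step 1: x = 9
After step 2: x = 9
After step 3: x = 81 ← maximum
After step 4: x = 81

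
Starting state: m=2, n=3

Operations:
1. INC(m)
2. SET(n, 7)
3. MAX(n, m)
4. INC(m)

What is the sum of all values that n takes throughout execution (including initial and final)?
27

Values of n at each step:
Initial: n = 3
After step 1: n = 3
After step 2: n = 7
After step 3: n = 7
After step 4: n = 7
Sum = 3 + 3 + 7 + 7 + 7 = 27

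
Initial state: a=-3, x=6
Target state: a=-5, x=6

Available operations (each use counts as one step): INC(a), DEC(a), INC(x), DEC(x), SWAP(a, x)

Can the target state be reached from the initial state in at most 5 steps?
Yes

Path (2 steps): DEC(a) → DEC(a)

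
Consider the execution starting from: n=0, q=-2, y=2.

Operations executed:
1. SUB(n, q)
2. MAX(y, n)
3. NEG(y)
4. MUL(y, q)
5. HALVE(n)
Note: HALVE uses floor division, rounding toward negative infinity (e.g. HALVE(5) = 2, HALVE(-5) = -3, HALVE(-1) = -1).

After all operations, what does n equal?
n = 1

Tracing execution:
Step 1: SUB(n, q) → n = 2
Step 2: MAX(y, n) → n = 2
Step 3: NEG(y) → n = 2
Step 4: MUL(y, q) → n = 2
Step 5: HALVE(n) → n = 1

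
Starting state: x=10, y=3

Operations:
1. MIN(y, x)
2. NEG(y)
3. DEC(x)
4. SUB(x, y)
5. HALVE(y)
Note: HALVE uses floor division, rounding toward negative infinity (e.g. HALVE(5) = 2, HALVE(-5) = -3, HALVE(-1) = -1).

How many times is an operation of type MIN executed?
1

Counting MIN operations:
Step 1: MIN(y, x) ← MIN
Total: 1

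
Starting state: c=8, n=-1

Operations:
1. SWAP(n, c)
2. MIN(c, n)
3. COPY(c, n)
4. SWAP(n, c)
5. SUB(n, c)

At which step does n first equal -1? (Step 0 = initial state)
Step 0

Tracing n:
Initial: n = -1 ← first occurrence
After step 1: n = 8
After step 2: n = 8
After step 3: n = 8
After step 4: n = 8
After step 5: n = 0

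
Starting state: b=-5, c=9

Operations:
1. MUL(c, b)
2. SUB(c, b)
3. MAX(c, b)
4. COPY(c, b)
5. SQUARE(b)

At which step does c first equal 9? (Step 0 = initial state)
Step 0

Tracing c:
Initial: c = 9 ← first occurrence
After step 1: c = -45
After step 2: c = -40
After step 3: c = -5
After step 4: c = -5
After step 5: c = -5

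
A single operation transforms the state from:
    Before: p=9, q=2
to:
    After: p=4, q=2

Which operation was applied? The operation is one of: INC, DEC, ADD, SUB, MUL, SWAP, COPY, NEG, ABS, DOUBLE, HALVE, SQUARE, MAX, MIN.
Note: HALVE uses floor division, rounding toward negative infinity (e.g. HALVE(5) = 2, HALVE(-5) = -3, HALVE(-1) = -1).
HALVE(p)

Analyzing the change:
Before: p=9, q=2
After: p=4, q=2
Variable p changed from 9 to 4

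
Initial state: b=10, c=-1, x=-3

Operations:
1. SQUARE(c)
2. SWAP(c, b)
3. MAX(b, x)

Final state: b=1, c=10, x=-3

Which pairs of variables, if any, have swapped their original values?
None

Comparing initial and final values:
b: 10 → 1
x: -3 → -3
c: -1 → 10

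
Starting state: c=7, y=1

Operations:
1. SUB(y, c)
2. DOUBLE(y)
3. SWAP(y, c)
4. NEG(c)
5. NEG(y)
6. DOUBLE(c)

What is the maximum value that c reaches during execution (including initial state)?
24

Values of c at each step:
Initial: c = 7
After step 1: c = 7
After step 2: c = 7
After step 3: c = -12
After step 4: c = 12
After step 5: c = 12
After step 6: c = 24 ← maximum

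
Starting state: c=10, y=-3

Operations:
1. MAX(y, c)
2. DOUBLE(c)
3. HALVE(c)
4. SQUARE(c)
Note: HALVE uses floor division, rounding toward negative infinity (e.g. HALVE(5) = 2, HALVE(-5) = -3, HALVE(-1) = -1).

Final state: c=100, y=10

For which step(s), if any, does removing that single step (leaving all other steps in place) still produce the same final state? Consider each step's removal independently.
None - removing any single step changes the final result

Testing removal of each single step:
Without step 1: final = c=100, y=-3 (different)
Without step 2: final = c=25, y=10 (different)
Without step 3: final = c=400, y=10 (different)
Without step 4: final = c=10, y=10 (different)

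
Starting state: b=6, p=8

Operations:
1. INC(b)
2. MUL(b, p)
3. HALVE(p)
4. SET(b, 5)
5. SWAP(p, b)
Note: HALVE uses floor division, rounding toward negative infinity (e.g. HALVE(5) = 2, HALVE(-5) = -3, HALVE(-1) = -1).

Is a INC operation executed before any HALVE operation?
Yes

First INC: step 1
First HALVE: step 3
Since 1 < 3, INC comes first.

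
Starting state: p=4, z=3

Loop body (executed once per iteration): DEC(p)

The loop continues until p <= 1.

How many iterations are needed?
3

Tracing iterations:
Initial: p=4, z=3
After iteration 1: p=3, z=3
After iteration 2: p=2, z=3
After iteration 3: p=1, z=3
p <= 1 now holds, so the loop exits after 3 iterations.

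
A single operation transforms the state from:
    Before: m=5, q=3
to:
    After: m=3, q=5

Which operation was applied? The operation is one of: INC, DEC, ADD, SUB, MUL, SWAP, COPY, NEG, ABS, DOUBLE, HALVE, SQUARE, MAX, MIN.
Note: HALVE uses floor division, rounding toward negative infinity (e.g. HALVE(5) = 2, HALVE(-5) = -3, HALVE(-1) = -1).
SWAP(q, m)

Analyzing the change:
Before: m=5, q=3
After: m=3, q=5
Variable q changed from 3 to 5
Variable m changed from 5 to 3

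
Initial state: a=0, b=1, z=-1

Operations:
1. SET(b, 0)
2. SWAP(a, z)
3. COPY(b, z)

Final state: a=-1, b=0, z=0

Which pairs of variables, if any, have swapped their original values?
(z, a)

Comparing initial and final values:
z: -1 → 0
a: 0 → -1
b: 1 → 0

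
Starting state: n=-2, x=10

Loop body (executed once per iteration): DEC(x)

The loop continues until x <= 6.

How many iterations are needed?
4

Tracing iterations:
Initial: n=-2, x=10
After iteration 1: n=-2, x=9
After iteration 2: n=-2, x=8
After iteration 3: n=-2, x=7
After iteration 4: n=-2, x=6
x <= 6 now holds, so the loop exits after 4 iterations.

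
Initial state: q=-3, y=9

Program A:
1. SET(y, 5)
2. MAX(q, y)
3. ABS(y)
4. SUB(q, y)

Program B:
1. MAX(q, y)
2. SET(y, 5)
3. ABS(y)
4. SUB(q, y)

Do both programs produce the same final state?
No

Program A final state: q=0, y=5
Program B final state: q=4, y=5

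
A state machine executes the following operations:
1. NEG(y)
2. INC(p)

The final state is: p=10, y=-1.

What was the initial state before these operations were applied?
p=9, y=1

Working backwards:
Final state: p=10, y=-1
Before step 2 (INC(p)): p=9, y=-1
Before step 1 (NEG(y)): p=9, y=1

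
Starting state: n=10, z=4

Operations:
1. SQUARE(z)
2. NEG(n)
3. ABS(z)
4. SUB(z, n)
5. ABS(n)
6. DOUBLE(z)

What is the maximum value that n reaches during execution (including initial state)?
10

Values of n at each step:
Initial: n = 10 ← maximum
After step 1: n = 10
After step 2: n = -10
After step 3: n = -10
After step 4: n = -10
After step 5: n = 10
After step 6: n = 10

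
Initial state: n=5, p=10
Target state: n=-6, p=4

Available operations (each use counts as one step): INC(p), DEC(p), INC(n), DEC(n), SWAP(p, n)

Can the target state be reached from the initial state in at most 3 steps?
No

The target state cannot be reached within 3 steps.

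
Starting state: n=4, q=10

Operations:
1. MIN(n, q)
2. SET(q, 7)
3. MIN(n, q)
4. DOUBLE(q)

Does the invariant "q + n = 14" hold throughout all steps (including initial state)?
No, violated after step 2

The invariant is violated after step 2.

State at each step:
Initial: n=4, q=10
After step 1: n=4, q=10
After step 2: n=4, q=7
After step 3: n=4, q=7
After step 4: n=4, q=14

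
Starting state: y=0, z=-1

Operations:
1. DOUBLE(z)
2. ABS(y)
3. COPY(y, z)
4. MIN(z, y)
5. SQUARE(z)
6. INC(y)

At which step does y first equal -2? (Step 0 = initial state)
Step 3

Tracing y:
Initial: y = 0
After step 1: y = 0
After step 2: y = 0
After step 3: y = -2 ← first occurrence
After step 4: y = -2
After step 5: y = -2
After step 6: y = -1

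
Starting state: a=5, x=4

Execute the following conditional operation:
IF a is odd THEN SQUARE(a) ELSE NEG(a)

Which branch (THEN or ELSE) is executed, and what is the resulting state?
Branch: THEN, Final state: a=25, x=4

Evaluating condition: a is odd
Condition is True, so THEN branch executes
After SQUARE(a): a=25, x=4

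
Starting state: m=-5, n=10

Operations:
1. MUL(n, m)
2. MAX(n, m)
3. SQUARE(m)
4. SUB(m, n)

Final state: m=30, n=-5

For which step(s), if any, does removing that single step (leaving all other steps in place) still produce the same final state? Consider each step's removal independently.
None - removing any single step changes the final result

Testing removal of each single step:
Without step 1: final = m=15, n=10 (different)
Without step 2: final = m=75, n=-50 (different)
Without step 3: final = m=0, n=-5 (different)
Without step 4: final = m=25, n=-5 (different)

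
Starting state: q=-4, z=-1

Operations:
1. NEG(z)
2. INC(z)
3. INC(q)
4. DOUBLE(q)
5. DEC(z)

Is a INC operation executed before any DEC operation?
Yes

First INC: step 2
First DEC: step 5
Since 2 < 5, INC comes first.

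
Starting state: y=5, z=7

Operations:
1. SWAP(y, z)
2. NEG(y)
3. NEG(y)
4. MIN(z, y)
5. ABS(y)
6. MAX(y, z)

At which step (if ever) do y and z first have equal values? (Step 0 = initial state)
Never

y and z never become equal during execution.

Comparing values at each step:
Initial: y=5, z=7
After step 1: y=7, z=5
After step 2: y=-7, z=5
After step 3: y=7, z=5
After step 4: y=7, z=5
After step 5: y=7, z=5
After step 6: y=7, z=5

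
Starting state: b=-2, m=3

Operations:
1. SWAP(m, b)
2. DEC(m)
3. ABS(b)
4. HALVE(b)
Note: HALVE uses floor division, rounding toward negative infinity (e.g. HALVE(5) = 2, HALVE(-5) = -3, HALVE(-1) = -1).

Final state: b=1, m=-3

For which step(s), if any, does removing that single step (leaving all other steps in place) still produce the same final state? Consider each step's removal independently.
Step(s) 3

Testing removal of each single step:
Without step 1: final = b=1, m=2 (different)
Without step 2: final = b=1, m=-2 (different)
Without step 3: final = b=1, m=-3 (same)
Without step 4: final = b=3, m=-3 (different)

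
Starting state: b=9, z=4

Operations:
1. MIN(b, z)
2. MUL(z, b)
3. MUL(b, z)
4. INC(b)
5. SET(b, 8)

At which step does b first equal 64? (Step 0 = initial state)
Step 3

Tracing b:
Initial: b = 9
After step 1: b = 4
After step 2: b = 4
After step 3: b = 64 ← first occurrence
After step 4: b = 65
After step 5: b = 8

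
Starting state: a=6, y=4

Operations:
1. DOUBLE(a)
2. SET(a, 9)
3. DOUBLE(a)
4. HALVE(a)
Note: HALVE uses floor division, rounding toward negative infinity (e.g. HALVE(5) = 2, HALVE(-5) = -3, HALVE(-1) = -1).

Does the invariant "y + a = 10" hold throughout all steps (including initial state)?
No, violated after step 1

The invariant is violated after step 1.

State at each step:
Initial: a=6, y=4
After step 1: a=12, y=4
After step 2: a=9, y=4
After step 3: a=18, y=4
After step 4: a=9, y=4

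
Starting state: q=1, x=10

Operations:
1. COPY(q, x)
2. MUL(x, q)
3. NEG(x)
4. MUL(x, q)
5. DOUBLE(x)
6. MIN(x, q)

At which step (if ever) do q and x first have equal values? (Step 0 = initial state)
Step 1

q and x first become equal after step 1.

Comparing values at each step:
Initial: q=1, x=10
After step 1: q=10, x=10 ← equal!
After step 2: q=10, x=100
After step 3: q=10, x=-100
After step 4: q=10, x=-1000
After step 5: q=10, x=-2000
After step 6: q=10, x=-2000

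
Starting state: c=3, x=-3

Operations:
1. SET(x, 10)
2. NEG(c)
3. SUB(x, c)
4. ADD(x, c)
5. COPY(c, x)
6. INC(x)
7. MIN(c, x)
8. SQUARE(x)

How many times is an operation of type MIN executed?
1

Counting MIN operations:
Step 7: MIN(c, x) ← MIN
Total: 1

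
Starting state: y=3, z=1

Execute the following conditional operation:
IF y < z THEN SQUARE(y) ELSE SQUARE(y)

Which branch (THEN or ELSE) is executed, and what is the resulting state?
Branch: ELSE, Final state: y=9, z=1

Evaluating condition: y < z
y = 3, z = 1
Condition is False, so ELSE branch executes
After SQUARE(y): y=9, z=1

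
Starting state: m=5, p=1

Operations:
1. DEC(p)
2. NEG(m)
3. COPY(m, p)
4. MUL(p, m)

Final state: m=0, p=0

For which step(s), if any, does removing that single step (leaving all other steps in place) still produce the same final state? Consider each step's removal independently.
Step(s) 2, 4

Testing removal of each single step:
Without step 1: final = m=1, p=1 (different)
Without step 2: final = m=0, p=0 (same)
Without step 3: final = m=-5, p=0 (different)
Without step 4: final = m=0, p=0 (same)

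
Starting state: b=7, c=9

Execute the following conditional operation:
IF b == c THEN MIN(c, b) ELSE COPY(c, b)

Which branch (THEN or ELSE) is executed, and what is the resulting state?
Branch: ELSE, Final state: b=7, c=7

Evaluating condition: b == c
b = 7, c = 9
Condition is False, so ELSE branch executes
After COPY(c, b): b=7, c=7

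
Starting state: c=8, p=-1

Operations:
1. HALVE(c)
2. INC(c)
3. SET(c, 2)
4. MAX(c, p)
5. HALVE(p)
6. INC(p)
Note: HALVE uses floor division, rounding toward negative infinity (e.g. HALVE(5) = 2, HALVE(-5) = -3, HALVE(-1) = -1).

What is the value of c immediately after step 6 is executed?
c = 2

Tracing c through execution:
Initial: c = 8
After step 1 (HALVE(c)): c = 4
After step 2 (INC(c)): c = 5
After step 3 (SET(c, 2)): c = 2
After step 4 (MAX(c, p)): c = 2
After step 5 (HALVE(p)): c = 2
After step 6 (INC(p)): c = 2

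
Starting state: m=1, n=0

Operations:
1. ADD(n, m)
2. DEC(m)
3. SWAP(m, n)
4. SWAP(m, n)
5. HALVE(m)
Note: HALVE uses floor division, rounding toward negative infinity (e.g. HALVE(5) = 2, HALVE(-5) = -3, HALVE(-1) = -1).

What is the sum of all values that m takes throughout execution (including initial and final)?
3

Values of m at each step:
Initial: m = 1
After step 1: m = 1
After step 2: m = 0
After step 3: m = 1
After step 4: m = 0
After step 5: m = 0
Sum = 1 + 1 + 0 + 1 + 0 + 0 = 3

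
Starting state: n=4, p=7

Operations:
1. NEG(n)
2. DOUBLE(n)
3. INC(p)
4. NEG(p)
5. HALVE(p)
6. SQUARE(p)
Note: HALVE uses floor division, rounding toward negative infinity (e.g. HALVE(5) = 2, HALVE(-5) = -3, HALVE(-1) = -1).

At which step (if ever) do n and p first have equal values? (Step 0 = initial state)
Step 4

n and p first become equal after step 4.

Comparing values at each step:
Initial: n=4, p=7
After step 1: n=-4, p=7
After step 2: n=-8, p=7
After step 3: n=-8, p=8
After step 4: n=-8, p=-8 ← equal!
After step 5: n=-8, p=-4
After step 6: n=-8, p=16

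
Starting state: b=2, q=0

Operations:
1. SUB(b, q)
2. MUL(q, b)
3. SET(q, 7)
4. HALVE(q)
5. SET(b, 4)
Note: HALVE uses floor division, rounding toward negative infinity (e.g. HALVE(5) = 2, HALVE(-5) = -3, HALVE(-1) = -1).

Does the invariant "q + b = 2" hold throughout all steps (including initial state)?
No, violated after step 3

The invariant is violated after step 3.

State at each step:
Initial: b=2, q=0
After step 1: b=2, q=0
After step 2: b=2, q=0
After step 3: b=2, q=7
After step 4: b=2, q=3
After step 5: b=4, q=3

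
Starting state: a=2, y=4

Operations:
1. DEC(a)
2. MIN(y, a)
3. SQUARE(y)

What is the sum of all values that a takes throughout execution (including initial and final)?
5

Values of a at each step:
Initial: a = 2
After step 1: a = 1
After step 2: a = 1
After step 3: a = 1
Sum = 2 + 1 + 1 + 1 = 5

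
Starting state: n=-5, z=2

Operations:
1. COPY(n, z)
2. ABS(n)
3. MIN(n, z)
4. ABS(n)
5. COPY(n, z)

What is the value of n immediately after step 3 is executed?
n = 2

Tracing n through execution:
Initial: n = -5
After step 1 (COPY(n, z)): n = 2
After step 2 (ABS(n)): n = 2
After step 3 (MIN(n, z)): n = 2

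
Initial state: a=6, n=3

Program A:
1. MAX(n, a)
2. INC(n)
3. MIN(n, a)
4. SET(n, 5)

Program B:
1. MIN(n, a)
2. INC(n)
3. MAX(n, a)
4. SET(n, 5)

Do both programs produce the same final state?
Yes

Program A final state: a=6, n=5
Program B final state: a=6, n=5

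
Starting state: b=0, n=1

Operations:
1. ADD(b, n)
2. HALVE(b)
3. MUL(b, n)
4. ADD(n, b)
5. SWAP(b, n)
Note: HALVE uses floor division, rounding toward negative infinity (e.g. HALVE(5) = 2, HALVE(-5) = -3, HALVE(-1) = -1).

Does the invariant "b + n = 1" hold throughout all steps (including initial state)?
No, violated after step 1

The invariant is violated after step 1.

State at each step:
Initial: b=0, n=1
After step 1: b=1, n=1
After step 2: b=0, n=1
After step 3: b=0, n=1
After step 4: b=0, n=1
After step 5: b=1, n=0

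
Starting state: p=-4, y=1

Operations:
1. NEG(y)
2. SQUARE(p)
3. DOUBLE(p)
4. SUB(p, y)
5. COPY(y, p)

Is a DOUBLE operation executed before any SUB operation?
Yes

First DOUBLE: step 3
First SUB: step 4
Since 3 < 4, DOUBLE comes first.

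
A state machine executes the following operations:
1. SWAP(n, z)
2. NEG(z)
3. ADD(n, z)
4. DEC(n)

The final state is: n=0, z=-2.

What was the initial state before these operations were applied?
n=2, z=3

Working backwards:
Final state: n=0, z=-2
Before step 4 (DEC(n)): n=1, z=-2
Before step 3 (ADD(n, z)): n=3, z=-2
Before step 2 (NEG(z)): n=3, z=2
Before step 1 (SWAP(n, z)): n=2, z=3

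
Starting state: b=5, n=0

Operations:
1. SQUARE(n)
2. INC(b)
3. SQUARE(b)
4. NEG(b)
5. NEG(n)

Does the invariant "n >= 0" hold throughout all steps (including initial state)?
Yes

The invariant holds at every step.

State at each step:
Initial: b=5, n=0
After step 1: b=5, n=0
After step 2: b=6, n=0
After step 3: b=36, n=0
After step 4: b=-36, n=0
After step 5: b=-36, n=0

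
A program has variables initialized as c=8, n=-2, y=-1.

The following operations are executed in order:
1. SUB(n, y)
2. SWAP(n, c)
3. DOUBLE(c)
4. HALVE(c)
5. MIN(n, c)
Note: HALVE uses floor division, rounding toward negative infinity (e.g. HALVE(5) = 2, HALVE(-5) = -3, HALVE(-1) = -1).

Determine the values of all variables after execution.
{c: -1, n: -1, y: -1}

Step-by-step execution:
Initial: c=8, n=-2, y=-1
After step 1 (SUB(n, y)): c=8, n=-1, y=-1
After step 2 (SWAP(n, c)): c=-1, n=8, y=-1
After step 3 (DOUBLE(c)): c=-2, n=8, y=-1
After step 4 (HALVE(c)): c=-1, n=8, y=-1
After step 5 (MIN(n, c)): c=-1, n=-1, y=-1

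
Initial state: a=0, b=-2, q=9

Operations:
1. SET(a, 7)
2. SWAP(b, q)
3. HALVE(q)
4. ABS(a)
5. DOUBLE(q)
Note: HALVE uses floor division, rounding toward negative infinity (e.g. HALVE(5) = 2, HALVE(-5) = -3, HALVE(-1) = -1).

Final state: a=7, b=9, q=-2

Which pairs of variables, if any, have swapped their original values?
(b, q)

Comparing initial and final values:
a: 0 → 7
b: -2 → 9
q: 9 → -2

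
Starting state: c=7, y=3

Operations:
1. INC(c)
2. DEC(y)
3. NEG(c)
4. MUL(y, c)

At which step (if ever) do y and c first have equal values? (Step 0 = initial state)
Never

y and c never become equal during execution.

Comparing values at each step:
Initial: y=3, c=7
After step 1: y=3, c=8
After step 2: y=2, c=8
After step 3: y=2, c=-8
After step 4: y=-16, c=-8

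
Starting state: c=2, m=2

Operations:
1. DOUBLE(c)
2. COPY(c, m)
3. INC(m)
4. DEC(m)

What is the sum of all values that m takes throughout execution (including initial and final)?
11

Values of m at each step:
Initial: m = 2
After step 1: m = 2
After step 2: m = 2
After step 3: m = 3
After step 4: m = 2
Sum = 2 + 2 + 2 + 3 + 2 = 11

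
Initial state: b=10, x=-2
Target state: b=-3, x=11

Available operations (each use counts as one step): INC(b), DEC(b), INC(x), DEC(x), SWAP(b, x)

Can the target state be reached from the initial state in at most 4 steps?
Yes

Path (3 steps): INC(b) → DEC(x) → SWAP(b, x)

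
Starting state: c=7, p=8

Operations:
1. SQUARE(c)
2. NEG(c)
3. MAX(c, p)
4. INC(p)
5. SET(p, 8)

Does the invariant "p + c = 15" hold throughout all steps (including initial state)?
No, violated after step 1

The invariant is violated after step 1.

State at each step:
Initial: c=7, p=8
After step 1: c=49, p=8
After step 2: c=-49, p=8
After step 3: c=8, p=8
After step 4: c=8, p=9
After step 5: c=8, p=8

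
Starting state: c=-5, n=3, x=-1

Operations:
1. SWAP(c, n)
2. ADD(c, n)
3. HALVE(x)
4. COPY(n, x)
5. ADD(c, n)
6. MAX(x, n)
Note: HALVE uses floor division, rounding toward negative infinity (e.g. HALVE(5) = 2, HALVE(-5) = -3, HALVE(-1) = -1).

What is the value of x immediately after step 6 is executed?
x = -1

Tracing x through execution:
Initial: x = -1
After step 1 (SWAP(c, n)): x = -1
After step 2 (ADD(c, n)): x = -1
After step 3 (HALVE(x)): x = -1
After step 4 (COPY(n, x)): x = -1
After step 5 (ADD(c, n)): x = -1
After step 6 (MAX(x, n)): x = -1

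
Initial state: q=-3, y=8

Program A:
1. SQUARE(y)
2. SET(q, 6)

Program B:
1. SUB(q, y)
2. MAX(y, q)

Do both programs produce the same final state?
No

Program A final state: q=6, y=64
Program B final state: q=-11, y=8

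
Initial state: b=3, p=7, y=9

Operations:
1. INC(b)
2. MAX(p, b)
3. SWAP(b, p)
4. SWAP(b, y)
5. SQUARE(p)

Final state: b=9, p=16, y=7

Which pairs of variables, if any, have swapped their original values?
None

Comparing initial and final values:
b: 3 → 9
p: 7 → 16
y: 9 → 7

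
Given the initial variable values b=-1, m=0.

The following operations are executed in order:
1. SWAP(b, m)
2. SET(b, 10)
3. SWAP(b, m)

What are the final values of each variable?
{b: -1, m: 10}

Step-by-step execution:
Initial: b=-1, m=0
After step 1 (SWAP(b, m)): b=0, m=-1
After step 2 (SET(b, 10)): b=10, m=-1
After step 3 (SWAP(b, m)): b=-1, m=10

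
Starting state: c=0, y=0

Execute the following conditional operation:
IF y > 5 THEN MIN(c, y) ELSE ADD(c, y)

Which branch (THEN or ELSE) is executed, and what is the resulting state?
Branch: ELSE, Final state: c=0, y=0

Evaluating condition: y > 5
y = 0
Condition is False, so ELSE branch executes
After ADD(c, y): c=0, y=0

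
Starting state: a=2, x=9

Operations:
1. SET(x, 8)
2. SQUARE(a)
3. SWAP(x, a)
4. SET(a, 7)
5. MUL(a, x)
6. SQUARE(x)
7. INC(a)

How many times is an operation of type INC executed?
1

Counting INC operations:
Step 7: INC(a) ← INC
Total: 1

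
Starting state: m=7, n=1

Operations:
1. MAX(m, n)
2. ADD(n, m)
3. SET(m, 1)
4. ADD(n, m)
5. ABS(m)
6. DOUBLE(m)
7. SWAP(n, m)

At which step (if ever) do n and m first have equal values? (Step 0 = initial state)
Never

n and m never become equal during execution.

Comparing values at each step:
Initial: n=1, m=7
After step 1: n=1, m=7
After step 2: n=8, m=7
After step 3: n=8, m=1
After step 4: n=9, m=1
After step 5: n=9, m=1
After step 6: n=9, m=2
After step 7: n=2, m=9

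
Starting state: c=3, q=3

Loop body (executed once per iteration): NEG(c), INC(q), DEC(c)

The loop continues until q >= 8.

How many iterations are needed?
5

Tracing iterations:
Initial: c=3, q=3
After iteration 1: c=-4, q=4
After iteration 2: c=3, q=5
After iteration 3: c=-4, q=6
After iteration 4: c=3, q=7
After iteration 5: c=-4, q=8
q >= 8 now holds, so the loop exits after 5 iterations.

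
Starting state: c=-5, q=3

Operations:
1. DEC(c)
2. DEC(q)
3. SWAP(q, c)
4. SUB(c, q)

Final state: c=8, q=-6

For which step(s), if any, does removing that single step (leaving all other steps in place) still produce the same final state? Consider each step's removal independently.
None - removing any single step changes the final result

Testing removal of each single step:
Without step 1: final = c=7, q=-5 (different)
Without step 2: final = c=9, q=-6 (different)
Without step 3: final = c=-8, q=2 (different)
Without step 4: final = c=2, q=-6 (different)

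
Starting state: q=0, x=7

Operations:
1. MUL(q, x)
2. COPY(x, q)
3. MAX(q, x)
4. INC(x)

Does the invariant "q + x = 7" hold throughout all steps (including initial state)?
No, violated after step 2

The invariant is violated after step 2.

State at each step:
Initial: q=0, x=7
After step 1: q=0, x=7
After step 2: q=0, x=0
After step 3: q=0, x=0
After step 4: q=0, x=1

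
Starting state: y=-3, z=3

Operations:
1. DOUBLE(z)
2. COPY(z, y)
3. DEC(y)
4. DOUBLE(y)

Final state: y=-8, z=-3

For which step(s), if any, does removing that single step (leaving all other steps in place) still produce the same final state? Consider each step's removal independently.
Step(s) 1

Testing removal of each single step:
Without step 1: final = y=-8, z=-3 (same)
Without step 2: final = y=-8, z=6 (different)
Without step 3: final = y=-6, z=-3 (different)
Without step 4: final = y=-4, z=-3 (different)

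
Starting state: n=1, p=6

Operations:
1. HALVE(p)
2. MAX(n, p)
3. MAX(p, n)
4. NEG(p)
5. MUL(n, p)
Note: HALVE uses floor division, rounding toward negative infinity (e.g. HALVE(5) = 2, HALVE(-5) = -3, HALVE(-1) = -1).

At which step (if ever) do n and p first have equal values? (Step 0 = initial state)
Step 2

n and p first become equal after step 2.

Comparing values at each step:
Initial: n=1, p=6
After step 1: n=1, p=3
After step 2: n=3, p=3 ← equal!
After step 3: n=3, p=3 ← equal!
After step 4: n=3, p=-3
After step 5: n=-9, p=-3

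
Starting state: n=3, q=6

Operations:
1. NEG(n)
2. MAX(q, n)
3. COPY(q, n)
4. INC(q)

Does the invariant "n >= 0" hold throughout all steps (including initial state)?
No, violated after step 1

The invariant is violated after step 1.

State at each step:
Initial: n=3, q=6
After step 1: n=-3, q=6
After step 2: n=-3, q=6
After step 3: n=-3, q=-3
After step 4: n=-3, q=-2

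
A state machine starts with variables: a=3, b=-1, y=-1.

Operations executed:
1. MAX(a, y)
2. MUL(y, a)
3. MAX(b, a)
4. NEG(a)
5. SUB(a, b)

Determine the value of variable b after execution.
b = 3

Tracing execution:
Step 1: MAX(a, y) → b = -1
Step 2: MUL(y, a) → b = -1
Step 3: MAX(b, a) → b = 3
Step 4: NEG(a) → b = 3
Step 5: SUB(a, b) → b = 3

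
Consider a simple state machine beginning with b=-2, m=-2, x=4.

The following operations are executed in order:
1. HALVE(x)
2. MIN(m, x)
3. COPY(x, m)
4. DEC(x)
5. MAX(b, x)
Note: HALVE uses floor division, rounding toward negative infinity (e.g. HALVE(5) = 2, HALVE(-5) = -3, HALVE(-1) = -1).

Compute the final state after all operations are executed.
{b: -2, m: -2, x: -3}

Step-by-step execution:
Initial: b=-2, m=-2, x=4
After step 1 (HALVE(x)): b=-2, m=-2, x=2
After step 2 (MIN(m, x)): b=-2, m=-2, x=2
After step 3 (COPY(x, m)): b=-2, m=-2, x=-2
After step 4 (DEC(x)): b=-2, m=-2, x=-3
After step 5 (MAX(b, x)): b=-2, m=-2, x=-3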